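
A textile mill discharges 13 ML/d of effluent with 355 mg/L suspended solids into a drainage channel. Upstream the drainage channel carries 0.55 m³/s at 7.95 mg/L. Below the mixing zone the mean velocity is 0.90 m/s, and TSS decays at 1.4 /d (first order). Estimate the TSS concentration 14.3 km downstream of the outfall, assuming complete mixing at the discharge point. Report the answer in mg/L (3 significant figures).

13 ML/d = 0.1505 m³/s.
After complete mixing, C₀ = (0.1505·355 + 0.55·7.95) / 0.7005 = 82.5 mg/L.
Travel time t = 1.43e+04 m / 0.90 m/s = 1.589e+04 s = 0.1839 d.
C = 82.5·exp(−1.4·0.1839) = 82.5·0.773 = 63.77 mg/L.

63.8 mg/L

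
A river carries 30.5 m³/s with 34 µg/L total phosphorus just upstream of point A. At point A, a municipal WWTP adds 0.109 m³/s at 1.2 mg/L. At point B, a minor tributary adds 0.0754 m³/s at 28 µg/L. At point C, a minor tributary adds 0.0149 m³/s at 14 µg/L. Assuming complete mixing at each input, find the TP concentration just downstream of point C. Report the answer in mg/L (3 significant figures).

34 µg/L = 0.034 mg/L.
After input A: C = (30.5·0.034 + 0.109·1.2) / 30.61 = 0.03815 mg/L.
28 µg/L = 0.028 mg/L.
After input B: C = (30.61·0.03815 + 0.0754·0.028) / 30.68 = 0.03813 mg/L.
14 µg/L = 0.014 mg/L.
After input C: C = (30.68·0.03813 + 0.0149·0.014) / 30.7 = 0.03812 mg/L.

0.0381 mg/L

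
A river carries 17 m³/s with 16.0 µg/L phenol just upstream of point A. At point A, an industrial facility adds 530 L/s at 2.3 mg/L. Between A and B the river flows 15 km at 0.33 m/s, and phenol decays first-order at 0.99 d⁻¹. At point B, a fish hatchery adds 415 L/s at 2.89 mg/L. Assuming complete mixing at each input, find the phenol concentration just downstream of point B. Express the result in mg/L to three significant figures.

16.0 µg/L = 0.016 mg/L.
530 L/s = 0.53 m³/s.
After input A: C = (17·0.016 + 0.53·2.3) / 17.53 = 0.08505 mg/L.
Over the 15 km reach to input B (t = 4.545e+04 s = 0.5261 d), decay gives C = 0.08505·exp(−0.99·0.5261) = 0.05052 mg/L.
415 L/s = 0.415 m³/s.
After input B: C = (17.53·0.05052 + 0.415·2.89) / 17.95 = 0.1162 mg/L.

0.116 mg/L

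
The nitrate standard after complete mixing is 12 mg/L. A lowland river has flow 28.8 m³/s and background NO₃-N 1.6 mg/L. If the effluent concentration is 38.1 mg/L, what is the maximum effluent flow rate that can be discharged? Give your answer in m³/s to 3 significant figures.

Mass balance at complete mixing: C_std·(Q_w + Q_r) = Q_w·C_e + Q_r·C_b.
Rearranging, Q_w = Q_r·(C_std − C_b)/(C_e − C_std) = 28.8·(12 − 1.6) / (38.1 − 12) = 11.48 m³/s.

11.5 m³/s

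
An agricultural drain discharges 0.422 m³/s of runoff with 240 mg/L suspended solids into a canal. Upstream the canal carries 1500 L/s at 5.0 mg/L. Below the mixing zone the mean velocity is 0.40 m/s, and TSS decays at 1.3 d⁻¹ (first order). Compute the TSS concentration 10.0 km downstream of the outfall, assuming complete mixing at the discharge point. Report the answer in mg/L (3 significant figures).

38.9 mg/L

1500 L/s = 1.5 m³/s.
After complete mixing, C₀ = (0.422·240 + 1.5·5) / 1.922 = 56.6 mg/L.
Travel time t = 1e+04 m / 0.40 m/s = 2.5e+04 s = 0.2894 d.
C = 56.6·exp(−1.3·0.2894) = 56.6·0.6865 = 38.85 mg/L.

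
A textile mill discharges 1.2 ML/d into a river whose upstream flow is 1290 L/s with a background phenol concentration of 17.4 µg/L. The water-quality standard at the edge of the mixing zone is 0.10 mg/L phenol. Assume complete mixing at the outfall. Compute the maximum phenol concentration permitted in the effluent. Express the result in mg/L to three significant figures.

1.2 ML/d = 0.01389 m³/s.
1290 L/s = 1.29 m³/s.
17.4 µg/L = 0.0174 mg/L.
Mass balance: 0.1·1.304 = 0.01389·Cₑ + 1.29·0.0174.
Cₑ = (0.1304 − 0.02245) / 0.01389 = 7.772 mg/L.

7.77 mg/L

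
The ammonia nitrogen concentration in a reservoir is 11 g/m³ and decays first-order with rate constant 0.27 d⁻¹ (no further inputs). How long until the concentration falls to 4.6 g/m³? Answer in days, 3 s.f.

t = ln(C₀/C)/k = ln(11/4.6)/0.27 = 0.8718/0.27 = 3.229 d.

3.23 d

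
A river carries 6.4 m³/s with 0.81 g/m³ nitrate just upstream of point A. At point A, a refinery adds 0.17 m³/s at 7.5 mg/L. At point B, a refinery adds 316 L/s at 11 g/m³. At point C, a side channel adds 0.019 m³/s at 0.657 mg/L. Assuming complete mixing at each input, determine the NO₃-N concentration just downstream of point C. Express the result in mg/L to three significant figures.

1.44 mg/L

After input A: C = (6.4·0.81 + 0.17·7.5) / 6.57 = 0.9831 mg/L.
316 L/s = 0.316 m³/s.
After input B: C = (6.57·0.9831 + 0.316·11) / 6.886 = 1.443 mg/L.
After input C: C = (6.886·1.443 + 0.019·0.657) / 6.905 = 1.441 mg/L.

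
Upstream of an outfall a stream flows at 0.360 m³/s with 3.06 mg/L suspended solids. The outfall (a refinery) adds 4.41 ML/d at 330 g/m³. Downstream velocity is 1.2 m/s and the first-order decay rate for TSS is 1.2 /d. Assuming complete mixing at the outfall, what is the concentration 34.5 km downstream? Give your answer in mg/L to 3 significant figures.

29.3 mg/L

4.41 ML/d = 0.05104 m³/s.
After complete mixing, C₀ = (0.05104·330 + 0.36·3.06) / 0.411 = 43.66 mg/L.
Travel time t = 3.45e+04 m / 1.2 m/s = 2.875e+04 s = 0.3328 d.
C = 43.66·exp(−1.2·0.3328) = 43.66·0.6708 = 29.29 mg/L.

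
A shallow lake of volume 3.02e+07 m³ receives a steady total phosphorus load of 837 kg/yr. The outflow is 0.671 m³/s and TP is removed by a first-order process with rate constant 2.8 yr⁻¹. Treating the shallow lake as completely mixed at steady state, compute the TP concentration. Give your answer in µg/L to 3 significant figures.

Outflow Q = 0.671 m³/s × 3.156e+07 s/yr = 2.118e+07 m³/yr.
Steady-state CSTR mass balance: W = Q·C + k·V·C, so C = W/(Q + kV).
Q + kV = 2.118e+07 + 2.8·3.02e+07 = 1.057e+08 m³/yr.
C = 837/1.057e+08 = 7.916e-06 kg/m³ = 0.007916 mg/L = 7.916 µg/L.

7.92 µg/L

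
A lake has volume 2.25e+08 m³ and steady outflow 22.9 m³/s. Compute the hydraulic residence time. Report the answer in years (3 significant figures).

0.311 yr

Q = 22.9 m³/s × 3.156e+07 s/yr = 7.227e+08 m³/yr.
Hydraulic residence time τ = V/Q = 2.25e+08/7.227e+08 = 0.3113 yr.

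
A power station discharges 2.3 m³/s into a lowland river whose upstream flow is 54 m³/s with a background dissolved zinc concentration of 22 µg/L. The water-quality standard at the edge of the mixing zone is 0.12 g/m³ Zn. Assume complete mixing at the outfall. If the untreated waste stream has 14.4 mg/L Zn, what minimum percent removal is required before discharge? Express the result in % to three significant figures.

83.2 %

22 µg/L = 0.022 mg/L.
Mass balance: 0.12·56.3 = 2.3·Cₑ + 54·0.022.
Cₑ = (6.756 − 1.188) / 2.3 = 2.421 mg/L.
Required removal = 1 − 2.421/14.4 = 83.19 %.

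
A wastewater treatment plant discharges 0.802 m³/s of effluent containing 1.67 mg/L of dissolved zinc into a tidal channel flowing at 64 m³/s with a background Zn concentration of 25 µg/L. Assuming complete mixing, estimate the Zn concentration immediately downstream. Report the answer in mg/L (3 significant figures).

25 µg/L = 0.025 mg/L.
Conservation of mass across the mixing zone: C = (0.802·1.67 + 64·0.025) / (0.802 + 64) = 2.939/64.8 = 0.04536 mg/L.

0.0454 mg/L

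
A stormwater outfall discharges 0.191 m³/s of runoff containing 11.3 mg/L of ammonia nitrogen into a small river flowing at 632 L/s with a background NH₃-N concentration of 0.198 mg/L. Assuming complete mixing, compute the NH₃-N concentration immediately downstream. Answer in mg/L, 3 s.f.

2.77 mg/L

632 L/s = 0.632 m³/s.
By mass balance at complete mixing, C = (0.191·11.3 + 0.632·0.198) / (0.191 + 0.632) = 2.283/0.823 = 2.775 mg/L.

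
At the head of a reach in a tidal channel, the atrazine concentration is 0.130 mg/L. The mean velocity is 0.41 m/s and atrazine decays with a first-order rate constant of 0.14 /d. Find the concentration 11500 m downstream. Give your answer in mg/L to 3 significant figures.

0.124 mg/L

Travel time t = 11500 m / 0.41 m/s = 1.15e+04/0.41 = 2.805e+04 s = 0.3246 d.
First-order decay: C = 0.130·exp(−0.14·0.3246) = 0.130·0.9556 = 0.1242 mg/L.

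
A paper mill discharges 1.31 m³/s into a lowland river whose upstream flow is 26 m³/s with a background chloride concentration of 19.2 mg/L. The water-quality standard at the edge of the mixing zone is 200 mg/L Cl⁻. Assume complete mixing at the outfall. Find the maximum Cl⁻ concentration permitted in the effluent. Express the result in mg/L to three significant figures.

Mass balance: 200·27.31 = 1.31·Cₑ + 26·19.2.
Cₑ = (5462 − 499.2) / 1.31 = 3788 mg/L.

3790 mg/L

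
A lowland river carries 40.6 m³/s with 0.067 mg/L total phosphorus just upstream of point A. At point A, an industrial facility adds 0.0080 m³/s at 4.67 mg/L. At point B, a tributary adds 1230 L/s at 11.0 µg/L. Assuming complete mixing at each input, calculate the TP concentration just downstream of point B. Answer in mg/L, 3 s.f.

After input A: C = (40.6·0.067 + 0.008·4.67) / 40.61 = 0.06791 mg/L.
1230 L/s = 1.23 m³/s.
11.0 µg/L = 0.011 mg/L.
After input B: C = (40.61·0.06791 + 1.23·0.011) / 41.84 = 0.06623 mg/L.

0.0662 mg/L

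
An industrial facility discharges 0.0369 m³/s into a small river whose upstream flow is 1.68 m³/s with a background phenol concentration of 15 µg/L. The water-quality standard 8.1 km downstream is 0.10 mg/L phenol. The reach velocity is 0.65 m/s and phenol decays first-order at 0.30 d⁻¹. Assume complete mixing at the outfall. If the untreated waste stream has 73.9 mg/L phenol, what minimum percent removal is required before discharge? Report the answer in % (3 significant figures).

15 µg/L = 0.015 mg/L.
Travel time to the compliance point: t = 8100/0.65 = 1.246e+04 s = 0.1442 d; decay factor exp(−0.30·0.1442) = 0.9577.
So the concentration just after mixing may be at most 0.1/0.9577 = 0.1044 mg/L.
Mass balance: 0.1044·1.717 = 0.0369·Cₑ + 1.68·0.015.
Cₑ = (0.1793 − 0.0252) / 0.0369 = 4.176 mg/L.
Required removal = 1 − 4.176/73.9 = 94.35 %.

94.3 %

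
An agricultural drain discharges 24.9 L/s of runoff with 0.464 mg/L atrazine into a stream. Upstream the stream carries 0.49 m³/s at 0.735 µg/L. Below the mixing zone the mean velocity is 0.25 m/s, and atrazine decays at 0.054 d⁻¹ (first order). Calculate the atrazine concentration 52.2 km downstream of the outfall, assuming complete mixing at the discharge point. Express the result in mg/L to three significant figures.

0.0203 mg/L

24.9 L/s = 0.0249 m³/s.
0.735 µg/L = 0.000735 mg/L.
After complete mixing, C₀ = (0.0249·0.464 + 0.49·0.000735) / 0.5149 = 0.02314 mg/L.
Travel time t = 5.22e+04 m / 0.25 m/s = 2.088e+05 s = 2.417 d.
C = 0.02314·exp(−0.054·2.417) = 0.02314·0.8777 = 0.02031 mg/L.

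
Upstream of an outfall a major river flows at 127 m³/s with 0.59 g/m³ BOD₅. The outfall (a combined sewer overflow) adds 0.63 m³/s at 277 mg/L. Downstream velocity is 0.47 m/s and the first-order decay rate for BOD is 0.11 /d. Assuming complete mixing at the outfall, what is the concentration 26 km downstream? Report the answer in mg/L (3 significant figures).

1.82 mg/L

After complete mixing, C₀ = (0.63·277 + 127·0.59) / 127.6 = 1.954 mg/L.
Travel time t = 2.6e+04 m / 0.47 m/s = 5.532e+04 s = 0.6403 d.
C = 1.954·exp(−0.11·0.6403) = 1.954·0.932 = 1.821 mg/L.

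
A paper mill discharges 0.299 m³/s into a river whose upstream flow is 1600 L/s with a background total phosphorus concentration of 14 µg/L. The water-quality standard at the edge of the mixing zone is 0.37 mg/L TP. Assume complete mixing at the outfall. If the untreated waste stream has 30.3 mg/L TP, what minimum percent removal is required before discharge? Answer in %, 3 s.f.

92.5 %

1600 L/s = 1.6 m³/s.
14 µg/L = 0.014 mg/L.
Mass balance: 0.37·1.899 = 0.299·Cₑ + 1.6·0.014.
Cₑ = (0.7026 − 0.0224) / 0.299 = 2.275 mg/L.
Required removal = 1 − 2.275/30.3 = 92.49 %.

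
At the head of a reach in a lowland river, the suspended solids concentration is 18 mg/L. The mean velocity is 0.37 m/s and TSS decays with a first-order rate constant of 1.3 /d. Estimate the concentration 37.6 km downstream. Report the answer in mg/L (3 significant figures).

3.90 mg/L

Travel time t = 37.6 km / 0.37 m/s = 3.76e+04/0.37 = 1.016e+05 s = 1.176 d.
First-order decay: C = 18·exp(−1.3·1.176) = 18·0.2167 = 3.901 mg/L.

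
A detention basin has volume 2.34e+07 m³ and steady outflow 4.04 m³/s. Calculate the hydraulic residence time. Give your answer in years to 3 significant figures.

0.184 yr

Q = 4.04 m³/s × 3.156e+07 s/yr = 1.275e+08 m³/yr.
Hydraulic residence time τ = V/Q = 2.34e+07/1.275e+08 = 0.1835 yr.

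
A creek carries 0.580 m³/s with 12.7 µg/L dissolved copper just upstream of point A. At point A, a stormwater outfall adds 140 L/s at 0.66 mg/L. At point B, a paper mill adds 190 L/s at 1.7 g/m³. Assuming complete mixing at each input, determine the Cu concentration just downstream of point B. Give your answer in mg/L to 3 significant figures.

0.465 mg/L

12.7 µg/L = 0.0127 mg/L.
140 L/s = 0.14 m³/s.
After input A: C = (0.58·0.0127 + 0.14·0.66) / 0.72 = 0.1386 mg/L.
190 L/s = 0.19 m³/s.
After input B: C = (0.72·0.1386 + 0.19·1.7) / 0.91 = 0.4646 mg/L.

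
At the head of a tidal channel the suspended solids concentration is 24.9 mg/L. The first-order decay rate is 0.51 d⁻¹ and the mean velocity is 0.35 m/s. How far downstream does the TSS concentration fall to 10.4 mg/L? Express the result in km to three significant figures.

From C = C₀·e^(−kt), t = ln(C₀/C)/k = ln(24.9/10.4)/0.51 = 0.8731/0.51 = 1.712 d.
Distance = v·t = 0.35 m/s × 1.479e+05 s = 5.177e+04 m = 51.77 km.

51.8 km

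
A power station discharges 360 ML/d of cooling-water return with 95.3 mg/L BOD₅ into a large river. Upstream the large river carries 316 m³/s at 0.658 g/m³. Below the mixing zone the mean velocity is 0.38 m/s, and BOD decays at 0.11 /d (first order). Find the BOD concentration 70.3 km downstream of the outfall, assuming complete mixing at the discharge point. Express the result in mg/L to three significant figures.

1.49 mg/L

360 ML/d = 4.167 m³/s.
After complete mixing, C₀ = (4.167·95.3 + 316·0.658) / 320.2 = 1.89 mg/L.
Travel time t = 7.03e+04 m / 0.38 m/s = 1.85e+05 s = 2.141 d.
C = 1.89·exp(−0.11·2.141) = 1.89·0.7902 = 1.493 mg/L.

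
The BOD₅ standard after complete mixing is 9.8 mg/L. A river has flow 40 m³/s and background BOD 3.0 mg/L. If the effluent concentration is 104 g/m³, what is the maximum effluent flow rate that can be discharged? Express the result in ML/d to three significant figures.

Mass balance at complete mixing: C_std·(Q_w + Q_r) = Q_w·C_e + Q_r·C_b.
Rearranging, Q_w = Q_r·(C_std − C_b)/(C_e − C_std) = 40·(9.8 − 3) / (104 − 9.8) = 2.887 m³/s.
= 249.5 ML/d.

249 ML/d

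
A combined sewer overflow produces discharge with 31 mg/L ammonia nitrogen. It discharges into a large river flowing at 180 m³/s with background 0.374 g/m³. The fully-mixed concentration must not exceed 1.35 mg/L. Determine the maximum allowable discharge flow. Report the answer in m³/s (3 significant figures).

5.93 m³/s

Mass balance at complete mixing: C_std·(Q_w + Q_r) = Q_w·C_e + Q_r·C_b.
Rearranging, Q_w = Q_r·(C_std − C_b)/(C_e − C_std) = 180·(1.35 − 0.374) / (31 − 1.35) = 5.925 m³/s.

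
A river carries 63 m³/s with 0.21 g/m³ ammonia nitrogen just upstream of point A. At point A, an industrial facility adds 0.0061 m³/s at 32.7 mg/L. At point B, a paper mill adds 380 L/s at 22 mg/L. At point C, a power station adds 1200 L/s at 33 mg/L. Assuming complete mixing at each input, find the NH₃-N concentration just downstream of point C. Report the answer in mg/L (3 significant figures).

0.951 mg/L

After input A: C = (63·0.21 + 0.0061·32.7) / 63.01 = 0.2131 mg/L.
380 L/s = 0.38 m³/s.
After input B: C = (63.01·0.2131 + 0.38·22) / 63.39 = 0.3438 mg/L.
1200 L/s = 1.2 m³/s.
After input C: C = (63.39·0.3438 + 1.2·33) / 64.59 = 0.9505 mg/L.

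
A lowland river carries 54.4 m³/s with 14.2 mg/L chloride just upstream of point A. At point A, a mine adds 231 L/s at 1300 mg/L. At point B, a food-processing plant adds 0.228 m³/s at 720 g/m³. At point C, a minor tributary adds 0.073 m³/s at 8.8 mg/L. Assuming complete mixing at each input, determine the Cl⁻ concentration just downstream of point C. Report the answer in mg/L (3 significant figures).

22.5 mg/L

231 L/s = 0.231 m³/s.
After input A: C = (54.4·14.2 + 0.231·1300) / 54.63 = 19.64 mg/L.
After input B: C = (54.63·19.64 + 0.228·720) / 54.86 = 22.55 mg/L.
After input C: C = (54.86·22.55 + 0.073·8.8) / 54.93 = 22.53 mg/L.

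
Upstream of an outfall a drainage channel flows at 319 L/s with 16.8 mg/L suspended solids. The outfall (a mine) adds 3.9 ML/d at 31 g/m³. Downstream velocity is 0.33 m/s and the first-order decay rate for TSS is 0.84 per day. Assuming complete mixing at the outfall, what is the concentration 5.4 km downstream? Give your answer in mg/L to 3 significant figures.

15.8 mg/L

3.9 ML/d = 0.04514 m³/s.
319 L/s = 0.319 m³/s.
After complete mixing, C₀ = (0.04514·31 + 0.319·16.8) / 0.3641 = 18.56 mg/L.
Travel time t = 5400 m / 0.33 m/s = 1.636e+04 s = 0.1894 d.
C = 18.56·exp(−0.84·0.1894) = 18.56·0.8529 = 15.83 mg/L.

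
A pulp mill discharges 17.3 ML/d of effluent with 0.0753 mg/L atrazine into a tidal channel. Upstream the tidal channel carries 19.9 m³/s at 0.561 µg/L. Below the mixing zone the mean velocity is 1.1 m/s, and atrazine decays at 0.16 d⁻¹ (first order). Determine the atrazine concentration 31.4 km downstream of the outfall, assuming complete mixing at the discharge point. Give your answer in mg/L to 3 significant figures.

0.00124 mg/L

17.3 ML/d = 0.2002 m³/s.
0.561 µg/L = 0.000561 mg/L.
After complete mixing, C₀ = (0.2002·0.0753 + 19.9·0.000561) / 20.1 = 0.001306 mg/L.
Travel time t = 3.14e+04 m / 1.1 m/s = 2.855e+04 s = 0.3304 d.
C = 0.001306·exp(−0.16·0.3304) = 0.001306·0.9485 = 0.001238 mg/L.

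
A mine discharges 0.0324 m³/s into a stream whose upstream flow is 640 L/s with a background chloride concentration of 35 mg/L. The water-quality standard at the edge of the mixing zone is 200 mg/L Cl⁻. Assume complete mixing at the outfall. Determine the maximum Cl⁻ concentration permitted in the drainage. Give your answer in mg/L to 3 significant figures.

3460 mg/L

640 L/s = 0.64 m³/s.
Mass balance: 200·0.6724 = 0.0324·Cₑ + 0.64·35.
Cₑ = (134.5 − 22.4) / 0.0324 = 3459 mg/L.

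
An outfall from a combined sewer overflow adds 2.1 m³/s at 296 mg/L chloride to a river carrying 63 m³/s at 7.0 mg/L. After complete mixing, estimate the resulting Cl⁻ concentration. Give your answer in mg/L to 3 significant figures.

16.3 mg/L

Conservation of mass across the mixing zone: C = (2.1·296 + 63·7) / (2.1 + 63) = 1063/65.1 = 16.32 mg/L.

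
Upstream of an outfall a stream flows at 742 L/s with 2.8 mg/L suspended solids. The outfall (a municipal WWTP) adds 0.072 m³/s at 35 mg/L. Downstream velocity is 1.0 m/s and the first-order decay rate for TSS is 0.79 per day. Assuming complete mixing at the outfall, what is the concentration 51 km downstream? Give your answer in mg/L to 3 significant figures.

3.54 mg/L

742 L/s = 0.742 m³/s.
After complete mixing, C₀ = (0.072·35 + 0.742·2.8) / 0.814 = 5.648 mg/L.
Travel time t = 5.1e+04 m / 1.0 m/s = 5.1e+04 s = 0.5903 d.
C = 5.648·exp(−0.79·0.5903) = 5.648·0.6273 = 3.543 mg/L.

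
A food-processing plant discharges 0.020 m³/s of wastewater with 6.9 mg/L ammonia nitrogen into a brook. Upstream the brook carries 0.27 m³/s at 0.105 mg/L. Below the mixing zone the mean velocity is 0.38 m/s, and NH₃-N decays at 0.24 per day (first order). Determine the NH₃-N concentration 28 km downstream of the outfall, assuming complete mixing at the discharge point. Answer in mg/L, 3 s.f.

0.467 mg/L

After complete mixing, C₀ = (0.02·6.9 + 0.27·0.105) / 0.29 = 0.5736 mg/L.
Travel time t = 2.8e+04 m / 0.38 m/s = 7.368e+04 s = 0.8528 d.
C = 0.5736·exp(−0.24·0.8528) = 0.5736·0.8149 = 0.4674 mg/L.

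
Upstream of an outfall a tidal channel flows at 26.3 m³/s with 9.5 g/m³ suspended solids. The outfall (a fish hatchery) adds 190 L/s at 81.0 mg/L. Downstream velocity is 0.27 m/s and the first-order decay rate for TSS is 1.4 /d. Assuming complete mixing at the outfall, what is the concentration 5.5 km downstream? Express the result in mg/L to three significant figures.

7.20 mg/L

190 L/s = 0.19 m³/s.
After complete mixing, C₀ = (0.19·81 + 26.3·9.5) / 26.49 = 10.01 mg/L.
Travel time t = 5500 m / 0.27 m/s = 2.037e+04 s = 0.2358 d.
C = 10.01·exp(−1.4·0.2358) = 10.01·0.7189 = 7.198 mg/L.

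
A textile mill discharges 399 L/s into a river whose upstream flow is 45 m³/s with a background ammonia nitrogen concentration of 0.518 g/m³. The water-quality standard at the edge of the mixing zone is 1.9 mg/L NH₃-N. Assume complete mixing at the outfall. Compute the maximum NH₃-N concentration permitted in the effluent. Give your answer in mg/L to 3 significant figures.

158 mg/L

399 L/s = 0.399 m³/s.
Mass balance: 1.9·45.4 = 0.399·Cₑ + 45·0.518.
Cₑ = (86.26 − 23.31) / 0.399 = 157.8 mg/L.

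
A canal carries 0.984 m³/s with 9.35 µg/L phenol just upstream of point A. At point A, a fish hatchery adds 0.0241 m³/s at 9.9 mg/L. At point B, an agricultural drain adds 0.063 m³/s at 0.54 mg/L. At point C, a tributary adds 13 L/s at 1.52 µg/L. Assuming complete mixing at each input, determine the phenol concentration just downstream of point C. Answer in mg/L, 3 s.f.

9.35 µg/L = 0.00935 mg/L.
After input A: C = (0.984·0.00935 + 0.0241·9.9) / 1.008 = 0.2458 mg/L.
After input B: C = (1.008·0.2458 + 0.063·0.54) / 1.071 = 0.2631 mg/L.
13 L/s = 0.013 m³/s.
1.52 µg/L = 0.00152 mg/L.
After input C: C = (1.071·0.2631 + 0.013·0.00152) / 1.084 = 0.26 mg/L.

0.260 mg/L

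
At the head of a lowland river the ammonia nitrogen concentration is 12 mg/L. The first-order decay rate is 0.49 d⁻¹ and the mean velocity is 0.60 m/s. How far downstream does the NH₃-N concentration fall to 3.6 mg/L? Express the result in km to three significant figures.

From C = C₀·e^(−kt), t = ln(C₀/C)/k = ln(12/3.6)/0.49 = 1.204/0.49 = 2.457 d.
Distance = v·t = 0.60 m/s × 2.123e+05 s = 1.274e+05 m = 127.4 km.

127 km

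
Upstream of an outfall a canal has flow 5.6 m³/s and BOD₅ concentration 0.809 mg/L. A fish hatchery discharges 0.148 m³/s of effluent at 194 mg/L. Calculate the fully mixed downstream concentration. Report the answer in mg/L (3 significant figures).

5.78 mg/L

Flow-weighted mixing gives C = (0.148·194 + 5.6·0.809) / (0.148 + 5.6) = 33.24/5.748 = 5.783 mg/L.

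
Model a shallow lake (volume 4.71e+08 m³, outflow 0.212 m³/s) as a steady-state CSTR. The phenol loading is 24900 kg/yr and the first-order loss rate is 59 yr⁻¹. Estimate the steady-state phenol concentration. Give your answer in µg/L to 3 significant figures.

0.896 µg/L

Outflow Q = 0.212 m³/s × 3.156e+07 s/yr = 6.69e+06 m³/yr.
Steady-state CSTR mass balance: W = Q·C + k·V·C, so C = W/(Q + kV).
Q + kV = 6.69e+06 + 59·4.71e+08 = 2.78e+10 m³/yr.
C = 24900/2.78e+10 = 8.958e-07 kg/m³ = 0.0008958 mg/L = 0.8958 µg/L.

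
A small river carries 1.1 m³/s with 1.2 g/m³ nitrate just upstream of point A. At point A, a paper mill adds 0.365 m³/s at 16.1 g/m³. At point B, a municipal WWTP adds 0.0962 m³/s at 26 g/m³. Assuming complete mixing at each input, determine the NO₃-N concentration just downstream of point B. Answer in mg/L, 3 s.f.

After input A: C = (1.1·1.2 + 0.365·16.1) / 1.465 = 4.912 mg/L.
After input B: C = (1.465·4.912 + 0.0962·26) / 1.561 = 6.212 mg/L.

6.21 mg/L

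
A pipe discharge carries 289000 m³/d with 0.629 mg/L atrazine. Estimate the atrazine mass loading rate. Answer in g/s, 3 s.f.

289000 m³/d = 3.345 m³/s.
Mass flux = Q·C = 3.345 m³/s × 0.629 g/m³ = 2.104 g/s.

2.10 g/s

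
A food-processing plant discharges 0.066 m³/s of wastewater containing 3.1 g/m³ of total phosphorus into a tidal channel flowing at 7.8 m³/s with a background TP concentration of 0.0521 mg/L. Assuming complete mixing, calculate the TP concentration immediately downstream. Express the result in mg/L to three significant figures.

0.0777 mg/L

Conservation of mass across the mixing zone: C = (0.066·3.1 + 7.8·0.0521) / (0.066 + 7.8) = 0.611/7.866 = 0.07767 mg/L.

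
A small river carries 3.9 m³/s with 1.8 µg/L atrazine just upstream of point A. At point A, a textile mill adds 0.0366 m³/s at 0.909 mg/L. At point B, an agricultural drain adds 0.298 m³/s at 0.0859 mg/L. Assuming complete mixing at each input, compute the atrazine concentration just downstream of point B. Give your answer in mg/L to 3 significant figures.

1.8 µg/L = 0.0018 mg/L.
After input A: C = (3.9·0.0018 + 0.0366·0.909) / 3.937 = 0.01023 mg/L.
After input B: C = (3.937·0.01023 + 0.298·0.0859) / 4.235 = 0.01556 mg/L.

0.0156 mg/L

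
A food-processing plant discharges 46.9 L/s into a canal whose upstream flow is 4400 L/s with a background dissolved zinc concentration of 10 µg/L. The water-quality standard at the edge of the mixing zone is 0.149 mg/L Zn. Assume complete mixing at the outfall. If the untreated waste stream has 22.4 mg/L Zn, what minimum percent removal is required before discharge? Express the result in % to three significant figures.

46.9 L/s = 0.0469 m³/s.
4400 L/s = 4.4 m³/s.
10 µg/L = 0.01 mg/L.
Mass balance: 0.149·4.447 = 0.0469·Cₑ + 4.4·0.01.
Cₑ = (0.6626 − 0.044) / 0.0469 = 13.19 mg/L.
Required removal = 1 − 13.19/22.4 = 41.12 %.

41.1 %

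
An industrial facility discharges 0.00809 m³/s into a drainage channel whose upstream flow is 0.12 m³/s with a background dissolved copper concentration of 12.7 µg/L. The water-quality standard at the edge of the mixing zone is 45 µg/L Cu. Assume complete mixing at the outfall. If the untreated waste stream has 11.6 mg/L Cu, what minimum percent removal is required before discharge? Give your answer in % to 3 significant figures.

12.7 µg/L = 0.0127 mg/L.
45 µg/L = 0.045 mg/L.
Mass balance: 0.045·0.1281 = 0.00809·Cₑ + 0.12·0.0127.
Cₑ = (0.005764 − 0.001524) / 0.00809 = 0.5241 mg/L.
Required removal = 1 − 0.5241/11.6 = 95.48 %.

95.5 %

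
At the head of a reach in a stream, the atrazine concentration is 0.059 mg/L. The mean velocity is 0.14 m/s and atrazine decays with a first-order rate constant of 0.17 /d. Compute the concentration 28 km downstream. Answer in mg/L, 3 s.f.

Travel time t = 28 km / 0.14 m/s = 2.8e+04/0.14 = 2e+05 s = 2.315 d.
First-order decay: C = 0.059·exp(−0.17·2.315) = 0.059·0.6747 = 0.03981 mg/L.

0.0398 mg/L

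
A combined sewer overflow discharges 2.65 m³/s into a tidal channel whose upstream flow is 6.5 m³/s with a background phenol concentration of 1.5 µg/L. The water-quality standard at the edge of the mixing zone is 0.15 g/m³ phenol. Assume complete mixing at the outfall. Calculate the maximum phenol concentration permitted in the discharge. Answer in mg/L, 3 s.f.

1.5 µg/L = 0.0015 mg/L.
Mass balance: 0.15·9.15 = 2.65·Cₑ + 6.5·0.0015.
Cₑ = (1.373 − 0.00975) / 2.65 = 0.5142 mg/L.

0.514 mg/L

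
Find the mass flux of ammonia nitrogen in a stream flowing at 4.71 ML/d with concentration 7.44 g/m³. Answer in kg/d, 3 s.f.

35.0 kg/d

4.71 ML/d = 0.05451 m³/s.
Mass flux = Q·C = 0.05451 m³/s × 7.44 g/m³ = 0.4056 g/s.
= 0.4056 g/s × 86.4 = 35.04 kg/d.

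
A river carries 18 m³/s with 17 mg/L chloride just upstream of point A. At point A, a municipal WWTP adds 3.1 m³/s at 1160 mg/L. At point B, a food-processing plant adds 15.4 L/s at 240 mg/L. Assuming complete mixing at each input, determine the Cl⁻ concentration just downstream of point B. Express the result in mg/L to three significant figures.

185 mg/L

After input A: C = (18·17 + 3.1·1160) / 21.1 = 184.9 mg/L.
15.4 L/s = 0.0154 m³/s.
After input B: C = (21.1·184.9 + 0.0154·240) / 21.12 = 185 mg/L.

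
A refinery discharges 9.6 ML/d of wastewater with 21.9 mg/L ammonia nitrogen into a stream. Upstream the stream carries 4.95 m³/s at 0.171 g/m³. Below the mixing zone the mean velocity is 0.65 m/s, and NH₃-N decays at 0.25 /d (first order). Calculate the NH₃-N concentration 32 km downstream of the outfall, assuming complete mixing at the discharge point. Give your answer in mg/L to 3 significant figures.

0.562 mg/L

9.6 ML/d = 0.1111 m³/s.
After complete mixing, C₀ = (0.1111·21.9 + 4.95·0.171) / 5.061 = 0.648 mg/L.
Travel time t = 3.2e+04 m / 0.65 m/s = 4.923e+04 s = 0.5698 d.
C = 0.648·exp(−0.25·0.5698) = 0.648·0.8672 = 0.562 mg/L.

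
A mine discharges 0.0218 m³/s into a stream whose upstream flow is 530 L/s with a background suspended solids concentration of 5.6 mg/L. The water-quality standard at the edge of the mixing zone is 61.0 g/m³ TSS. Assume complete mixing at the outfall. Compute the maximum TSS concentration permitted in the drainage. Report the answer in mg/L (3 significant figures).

530 L/s = 0.53 m³/s.
Mass balance: 61·0.5518 = 0.0218·Cₑ + 0.53·5.6.
Cₑ = (33.66 − 2.968) / 0.0218 = 1408 mg/L.

1410 mg/L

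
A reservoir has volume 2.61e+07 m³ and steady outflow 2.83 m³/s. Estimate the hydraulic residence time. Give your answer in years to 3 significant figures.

0.292 yr

Q = 2.83 m³/s × 3.156e+07 s/yr = 8.931e+07 m³/yr.
Hydraulic residence time τ = V/Q = 2.61e+07/8.931e+07 = 0.2922 yr.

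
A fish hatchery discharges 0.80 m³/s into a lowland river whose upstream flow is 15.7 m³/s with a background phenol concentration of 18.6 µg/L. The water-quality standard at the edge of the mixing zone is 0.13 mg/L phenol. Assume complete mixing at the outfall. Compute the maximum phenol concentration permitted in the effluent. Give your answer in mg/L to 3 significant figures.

18.6 µg/L = 0.0186 mg/L.
Mass balance: 0.13·16.5 = 0.8·Cₑ + 15.7·0.0186.
Cₑ = (2.145 − 0.292) / 0.8 = 2.316 mg/L.

2.32 mg/L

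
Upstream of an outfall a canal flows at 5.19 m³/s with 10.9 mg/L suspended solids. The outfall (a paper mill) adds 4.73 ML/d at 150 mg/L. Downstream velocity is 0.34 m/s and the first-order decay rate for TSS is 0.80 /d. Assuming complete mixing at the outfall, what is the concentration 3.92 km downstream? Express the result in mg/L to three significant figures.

11.1 mg/L

4.73 ML/d = 0.05475 m³/s.
After complete mixing, C₀ = (0.05475·150 + 5.19·10.9) / 5.245 = 12.35 mg/L.
Travel time t = 3920 m / 0.34 m/s = 1.153e+04 s = 0.1334 d.
C = 12.35·exp(−0.80·0.1334) = 12.35·0.8987 = 11.1 mg/L.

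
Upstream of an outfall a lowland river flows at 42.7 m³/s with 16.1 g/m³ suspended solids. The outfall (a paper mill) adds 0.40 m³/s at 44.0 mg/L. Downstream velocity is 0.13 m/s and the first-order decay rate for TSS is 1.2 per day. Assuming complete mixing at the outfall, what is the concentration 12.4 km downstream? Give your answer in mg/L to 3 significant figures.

4.35 mg/L

After complete mixing, C₀ = (0.4·44 + 42.7·16.1) / 43.1 = 16.36 mg/L.
Travel time t = 1.24e+04 m / 0.13 m/s = 9.538e+04 s = 1.104 d.
C = 16.36·exp(−1.2·1.104) = 16.36·0.2659 = 4.349 mg/L.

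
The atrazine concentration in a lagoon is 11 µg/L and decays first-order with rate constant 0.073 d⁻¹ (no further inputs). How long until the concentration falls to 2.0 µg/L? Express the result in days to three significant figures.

t = ln(C₀/C)/k = ln(11/2.0)/0.073 = 1.705/0.073 = 23.35 d.

23.4 d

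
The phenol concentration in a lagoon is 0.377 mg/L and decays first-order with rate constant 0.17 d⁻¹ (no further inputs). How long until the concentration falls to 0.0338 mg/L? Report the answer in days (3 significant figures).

t = ln(C₀/C)/k = ln(0.377/0.0338)/0.17 = 2.412/0.17 = 14.19 d.

14.2 d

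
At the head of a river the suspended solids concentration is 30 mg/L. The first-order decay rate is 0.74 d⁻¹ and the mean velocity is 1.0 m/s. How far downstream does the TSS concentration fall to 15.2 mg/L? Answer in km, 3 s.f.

79.4 km

From C = C₀·e^(−kt), t = ln(C₀/C)/k = ln(30/15.2)/0.74 = 0.6799/0.74 = 0.9188 d.
Distance = v·t = 1.0 m/s × 7.938e+04 s = 7.938e+04 m = 79.38 km.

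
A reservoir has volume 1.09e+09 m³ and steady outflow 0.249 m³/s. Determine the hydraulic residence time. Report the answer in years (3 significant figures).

Q = 0.249 m³/s × 3.156e+07 s/yr = 7.858e+06 m³/yr.
Hydraulic residence time τ = V/Q = 1.09e+09/7.858e+06 = 138.7 yr.

139 yr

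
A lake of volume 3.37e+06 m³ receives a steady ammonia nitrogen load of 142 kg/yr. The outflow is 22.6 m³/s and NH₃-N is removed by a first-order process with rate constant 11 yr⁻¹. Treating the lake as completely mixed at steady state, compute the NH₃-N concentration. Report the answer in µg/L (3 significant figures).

Outflow Q = 22.6 m³/s × 3.156e+07 s/yr = 7.132e+08 m³/yr.
Steady-state CSTR mass balance: W = Q·C + k·V·C, so C = W/(Q + kV).
Q + kV = 7.132e+08 + 11·3.37e+06 = 7.503e+08 m³/yr.
C = 142/7.503e+08 = 1.893e-07 kg/m³ = 0.0001893 mg/L = 0.1893 µg/L.

0.189 µg/L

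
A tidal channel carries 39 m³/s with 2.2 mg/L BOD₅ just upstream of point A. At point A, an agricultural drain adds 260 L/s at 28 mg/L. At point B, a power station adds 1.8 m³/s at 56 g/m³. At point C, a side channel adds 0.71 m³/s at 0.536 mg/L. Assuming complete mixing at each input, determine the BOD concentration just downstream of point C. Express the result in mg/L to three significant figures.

4.65 mg/L

260 L/s = 0.26 m³/s.
After input A: C = (39·2.2 + 0.26·28) / 39.26 = 2.371 mg/L.
After input B: C = (39.26·2.371 + 1.8·56) / 41.06 = 4.722 mg/L.
After input C: C = (41.06·4.722 + 0.71·0.536) / 41.77 = 4.651 mg/L.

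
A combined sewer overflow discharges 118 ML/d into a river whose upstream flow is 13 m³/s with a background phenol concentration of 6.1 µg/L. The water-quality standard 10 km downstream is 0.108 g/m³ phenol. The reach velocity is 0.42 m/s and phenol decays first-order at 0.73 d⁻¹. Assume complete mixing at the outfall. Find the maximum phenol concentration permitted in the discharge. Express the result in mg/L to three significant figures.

118 ML/d = 1.366 m³/s.
6.1 µg/L = 0.0061 mg/L.
Travel time to the compliance point: t = 1e+04/0.42 = 2.381e+04 s = 0.2756 d; decay factor exp(−0.73·0.2756) = 0.8178.
So the concentration just after mixing may be at most 0.108/0.8178 = 0.1321 mg/L.
Mass balance: 0.1321·14.37 = 1.366·Cₑ + 13·0.0061.
Cₑ = (1.897 − 0.0793) / 1.366 = 1.331 mg/L.

1.33 mg/L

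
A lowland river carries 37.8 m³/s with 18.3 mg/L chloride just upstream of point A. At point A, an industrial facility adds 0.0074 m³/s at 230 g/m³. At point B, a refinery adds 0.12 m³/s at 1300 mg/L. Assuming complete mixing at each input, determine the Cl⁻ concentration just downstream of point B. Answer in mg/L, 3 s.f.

After input A: C = (37.8·18.3 + 0.0074·230) / 37.81 = 18.34 mg/L.
After input B: C = (37.81·18.34 + 0.12·1300) / 37.93 = 22.4 mg/L.

22.4 mg/L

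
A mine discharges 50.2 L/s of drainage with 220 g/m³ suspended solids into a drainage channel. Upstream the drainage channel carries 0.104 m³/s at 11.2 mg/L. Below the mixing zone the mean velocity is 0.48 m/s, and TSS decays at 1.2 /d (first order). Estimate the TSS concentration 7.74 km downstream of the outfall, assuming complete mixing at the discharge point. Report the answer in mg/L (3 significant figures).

50.2 L/s = 0.0502 m³/s.
After complete mixing, C₀ = (0.0502·220 + 0.104·11.2) / 0.1542 = 79.18 mg/L.
Travel time t = 7740 m / 0.48 m/s = 1.612e+04 s = 0.1866 d.
C = 79.18·exp(−1.2·0.1866) = 79.18·0.7993 = 63.29 mg/L.

63.3 mg/L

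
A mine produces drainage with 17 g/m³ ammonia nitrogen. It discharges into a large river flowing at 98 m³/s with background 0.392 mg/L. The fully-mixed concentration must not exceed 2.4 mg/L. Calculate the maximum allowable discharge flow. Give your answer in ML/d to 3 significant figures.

1160 ML/d

Mass balance at complete mixing: C_std·(Q_w + Q_r) = Q_w·C_e + Q_r·C_b.
Rearranging, Q_w = Q_r·(C_std − C_b)/(C_e − C_std) = 98·(2.4 − 0.392) / (17 − 2.4) = 13.48 m³/s.
= 1165 ML/d.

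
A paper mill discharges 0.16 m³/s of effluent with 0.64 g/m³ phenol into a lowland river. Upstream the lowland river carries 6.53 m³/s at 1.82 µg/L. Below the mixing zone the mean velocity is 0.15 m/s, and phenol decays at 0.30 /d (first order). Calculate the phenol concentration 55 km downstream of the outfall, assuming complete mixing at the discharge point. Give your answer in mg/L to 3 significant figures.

1.82 µg/L = 0.00182 mg/L.
After complete mixing, C₀ = (0.16·0.64 + 6.53·0.00182) / 6.69 = 0.01708 mg/L.
Travel time t = 5.5e+04 m / 0.15 m/s = 3.667e+05 s = 4.244 d.
C = 0.01708·exp(−0.30·4.244) = 0.01708·0.2799 = 0.004782 mg/L.

0.00478 mg/L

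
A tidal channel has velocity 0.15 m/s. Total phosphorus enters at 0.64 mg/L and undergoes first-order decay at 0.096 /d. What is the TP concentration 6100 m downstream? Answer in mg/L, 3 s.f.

0.612 mg/L

Travel time t = 6100 m / 0.15 m/s = 6100/0.15 = 4.067e+04 s = 0.4707 d.
First-order decay: C = 0.64·exp(−0.096·0.4707) = 0.64·0.9558 = 0.6117 mg/L.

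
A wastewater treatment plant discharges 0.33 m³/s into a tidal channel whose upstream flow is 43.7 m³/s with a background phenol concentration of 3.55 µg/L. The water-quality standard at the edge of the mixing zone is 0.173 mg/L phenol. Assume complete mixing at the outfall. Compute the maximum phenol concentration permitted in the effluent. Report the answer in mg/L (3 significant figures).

22.6 mg/L

3.55 µg/L = 0.00355 mg/L.
Mass balance: 0.173·44.03 = 0.33·Cₑ + 43.7·0.00355.
Cₑ = (7.617 − 0.1551) / 0.33 = 22.61 mg/L.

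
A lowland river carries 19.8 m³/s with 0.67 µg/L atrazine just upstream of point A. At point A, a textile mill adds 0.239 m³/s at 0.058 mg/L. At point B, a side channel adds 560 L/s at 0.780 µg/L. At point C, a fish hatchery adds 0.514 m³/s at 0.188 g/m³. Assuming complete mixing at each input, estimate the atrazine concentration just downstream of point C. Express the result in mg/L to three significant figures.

0.00588 mg/L

0.67 µg/L = 0.00067 mg/L.
After input A: C = (19.8·0.00067 + 0.239·0.058) / 20.04 = 0.001354 mg/L.
560 L/s = 0.56 m³/s.
0.780 µg/L = 0.00078 mg/L.
After input B: C = (20.04·0.001354 + 0.56·0.00078) / 20.6 = 0.001338 mg/L.
After input C: C = (20.6·0.001338 + 0.514·0.188) / 21.11 = 0.005882 mg/L.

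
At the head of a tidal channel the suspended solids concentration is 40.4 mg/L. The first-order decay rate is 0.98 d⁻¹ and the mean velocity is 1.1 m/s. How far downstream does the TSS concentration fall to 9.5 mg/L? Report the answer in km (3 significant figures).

140 km

From C = C₀·e^(−kt), t = ln(C₀/C)/k = ln(40.4/9.5)/0.98 = 1.448/0.98 = 1.477 d.
Distance = v·t = 1.1 m/s × 1.276e+05 s = 1.404e+05 m = 140.4 km.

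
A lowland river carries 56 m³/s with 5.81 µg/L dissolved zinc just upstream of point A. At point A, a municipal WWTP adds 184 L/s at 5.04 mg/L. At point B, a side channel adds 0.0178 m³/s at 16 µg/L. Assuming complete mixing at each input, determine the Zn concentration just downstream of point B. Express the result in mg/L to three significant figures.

0.0223 mg/L

5.81 µg/L = 0.00581 mg/L.
184 L/s = 0.184 m³/s.
After input A: C = (56·0.00581 + 0.184·5.04) / 56.18 = 0.0223 mg/L.
16 µg/L = 0.016 mg/L.
After input B: C = (56.18·0.0223 + 0.0178·0.016) / 56.2 = 0.02229 mg/L.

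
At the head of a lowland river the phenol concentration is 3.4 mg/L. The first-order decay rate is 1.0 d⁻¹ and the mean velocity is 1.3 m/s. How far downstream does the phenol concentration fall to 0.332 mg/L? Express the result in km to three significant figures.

From C = C₀·e^(−kt), t = ln(C₀/C)/k = ln(3.4/0.332)/1.0 = 2.326/1.0 = 2.326 d.
Distance = v·t = 1.3 m/s × 2.01e+05 s = 2.613e+05 m = 261.3 km.

261 km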